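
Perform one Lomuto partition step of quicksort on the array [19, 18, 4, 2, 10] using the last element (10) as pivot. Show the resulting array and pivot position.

Lomuto partition with pivot = 10:

Initial array: [19, 18, 4, 2, 10]

arr[0]=19 > 10: no swap
arr[1]=18 > 10: no swap
arr[2]=4 <= 10: swap with position 0, array becomes [4, 18, 19, 2, 10]
arr[3]=2 <= 10: swap with position 1, array becomes [4, 2, 19, 18, 10]

Place pivot at position 2: [4, 2, 10, 18, 19]
Pivot position: 2

After partitioning with pivot 10, the array becomes [4, 2, 10, 18, 19]. The pivot is placed at index 2. All elements to the left of the pivot are <= 10, and all elements to the right are > 10.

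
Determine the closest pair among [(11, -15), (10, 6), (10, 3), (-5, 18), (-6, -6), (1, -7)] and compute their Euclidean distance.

Computing all pairwise distances among 6 points:

d((11, -15), (10, 6)) = 21.0238
d((11, -15), (10, 3)) = 18.0278
d((11, -15), (-5, 18)) = 36.6742
d((11, -15), (-6, -6)) = 19.2354
d((11, -15), (1, -7)) = 12.8062
d((10, 6), (10, 3)) = 3.0 <-- minimum
d((10, 6), (-5, 18)) = 19.2094
d((10, 6), (-6, -6)) = 20.0
d((10, 6), (1, -7)) = 15.8114
d((10, 3), (-5, 18)) = 21.2132
d((10, 3), (-6, -6)) = 18.3576
d((10, 3), (1, -7)) = 13.4536
d((-5, 18), (-6, -6)) = 24.0208
d((-5, 18), (1, -7)) = 25.7099
d((-6, -6), (1, -7)) = 7.0711

Closest pair: (10, 6) and (10, 3) with distance 3.0

The closest pair is (10, 6) and (10, 3) with Euclidean distance 3.0. For 6 points, brute-force pairwise comparison is shown above. For large n, the divide-and-conquer algorithm (sort by x, recurse on halves, check the dividing strip) achieves O(n log n).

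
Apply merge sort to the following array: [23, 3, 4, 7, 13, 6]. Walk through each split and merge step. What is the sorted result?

Merge sort trace:

Split: [23, 3, 4, 7, 13, 6] -> [23, 3, 4] and [7, 13, 6]
  Split: [23, 3, 4] -> [23] and [3, 4]
    Split: [3, 4] -> [3] and [4]
    Merge: [3] + [4] -> [3, 4]
  Merge: [23] + [3, 4] -> [3, 4, 23]
  Split: [7, 13, 6] -> [7] and [13, 6]
    Split: [13, 6] -> [13] and [6]
    Merge: [13] + [6] -> [6, 13]
  Merge: [7] + [6, 13] -> [6, 7, 13]
Merge: [3, 4, 23] + [6, 7, 13] -> [3, 4, 6, 7, 13, 23]

Final sorted array: [3, 4, 6, 7, 13, 23]

The merge sort proceeds by recursively splitting the array and merging sorted halves.
After all merges, the sorted array is [3, 4, 6, 7, 13, 23].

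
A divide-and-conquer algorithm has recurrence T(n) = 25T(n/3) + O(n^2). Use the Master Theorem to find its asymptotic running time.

Master Theorem for T(n) = 25T(n/3) + O(n^2):

a = 25, b = 3, c = 2
log_b(a) = log_3(25) = 2.9299

Case 1: c = 2 < log_3(25) = 2.9299
T(n) = O(n^(log_3 25))

For T(n) = 25T(n/3) + O(n^2): log_3(25) = 2.9299. This is Case 1 of the Master Theorem (c < log_b(a), work dominated by leaves), giving O(n^(log_3 25)).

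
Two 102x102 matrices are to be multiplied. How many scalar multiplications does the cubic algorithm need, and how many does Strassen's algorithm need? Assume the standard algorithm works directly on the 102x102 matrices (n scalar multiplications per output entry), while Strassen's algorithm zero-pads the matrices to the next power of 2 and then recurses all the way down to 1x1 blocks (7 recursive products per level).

Matrix multiplication for 102x102 matrices:

Strassen's algorithm requires power-of-2 dimensions. Pad 102x102 to 128x128 (next power of 2).

Standard algorithm: 102^3 = 1061208 multiplications
Strassen's algorithm: 7^(log2(128)) = 7^7 = 823543 multiplications
Savings: 1061208 - 823543 = 237665 multiplications

Standard: 1061208 multiplications (102^3). Strassen: 823543 multiplications (7^7, after padding to 128x128). Strassen reduces 8 recursive multiplications to 7 at each level.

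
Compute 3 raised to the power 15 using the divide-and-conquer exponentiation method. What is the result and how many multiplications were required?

Computing 3^15 by squaring (build up from 3^1; each line after the first costs one multiplication):

3^1 = 3
3^2 = (3^1)^2 = 3^2 = 9
3^3 = 3 * 3^2 = 3 * 9 = 27
3^6 = (3^3)^2 = 27^2 = 729
3^7 = 3 * 3^6 = 3 * 729 = 2187
3^14 = (3^7)^2 = 2187^2 = 4782969
3^15 = 3 * 3^14 = 3 * 4782969 = 14348907

Result: 14348907
Multiplications needed: 6 (6 lines after 3^1)

3^15 = 14348907. Using exponentiation by squaring, this requires 6 multiplications. The key idea: if the exponent is even, square the half-power; if odd, multiply by the base once.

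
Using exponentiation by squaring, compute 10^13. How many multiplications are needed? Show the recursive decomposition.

Computing 10^13 by squaring (build up from 10^1; each line after the first costs one multiplication):

10^1 = 10
10^2 = (10^1)^2 = 10^2 = 100
10^3 = 10 * 10^2 = 10 * 100 = 1000
10^6 = (10^3)^2 = 1000^2 = 1000000
10^12 = (10^6)^2 = 1000000^2 = 1000000000000
10^13 = 10 * 10^12 = 10 * 1000000000000 = 10000000000000

Result: 10000000000000
Multiplications needed: 5 (5 lines after 10^1)

10^13 = 10000000000000. Using exponentiation by squaring, this requires 5 multiplications. The key idea: if the exponent is even, square the half-power; if odd, multiply by the base once.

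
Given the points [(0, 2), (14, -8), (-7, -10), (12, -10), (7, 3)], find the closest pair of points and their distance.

Computing all pairwise distances among 5 points:

d((0, 2), (14, -8)) = 17.2047
d((0, 2), (-7, -10)) = 13.8924
d((0, 2), (12, -10)) = 16.9706
d((0, 2), (7, 3)) = 7.0711
d((14, -8), (-7, -10)) = 21.095
d((14, -8), (12, -10)) = 2.8284 <-- minimum
d((14, -8), (7, 3)) = 13.0384
d((-7, -10), (12, -10)) = 19.0
d((-7, -10), (7, 3)) = 19.105
d((12, -10), (7, 3)) = 13.9284

Closest pair: (14, -8) and (12, -10) with distance 2.8284

The closest pair is (14, -8) and (12, -10) with Euclidean distance 2.8284. For 5 points, brute-force pairwise comparison is shown above. For large n, the divide-and-conquer algorithm (sort by x, recurse on halves, check the dividing strip) achieves O(n log n).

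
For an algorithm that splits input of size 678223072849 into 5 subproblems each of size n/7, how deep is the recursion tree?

For divide and conquer with division factor 7:

Problem sizes at each level:
Level 0: 678223072849
Level 1: 96889010407
Level 2: 13841287201
Level 3: 1977326743
Level 4: 282475249
Level 5: 40353607
Level 6: 5764801
Level 7: 823543
Level 8: 117649
Level 9: 16807
Level 10: 2401
Level 11: 343
Level 12: 49
Level 13: 7
Level 14: 1

The root is level 0 and the size-1 base case is level 14 (the tree spans levels 0 through 14, i.e. 15 levels counting the root), so the depth is the number of divisions: log_7(678223072849) = 14

The recursion tree depth is log_7(678223072849) = 14. At each level, the problem size is divided by 7, so it takes 14 divisions to reduce to a base case of size 1. The algorithm makes 5 recursive calls at each level.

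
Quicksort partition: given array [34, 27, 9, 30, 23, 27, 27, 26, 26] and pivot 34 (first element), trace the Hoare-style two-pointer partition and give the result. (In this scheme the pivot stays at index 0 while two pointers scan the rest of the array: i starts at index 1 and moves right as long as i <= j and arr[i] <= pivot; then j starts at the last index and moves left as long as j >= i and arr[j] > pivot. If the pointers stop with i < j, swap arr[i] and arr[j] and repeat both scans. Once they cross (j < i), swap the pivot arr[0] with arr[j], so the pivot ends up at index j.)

Hoare-style two-pointer partition with pivot = 34:

Initial array: [34, 27, 9, 30, 23, 27, 27, 26, 26]

Pointers start at i = 1, j = 8.
i ends at 9, j ends at 8: the pointers have crossed (j < i), so scanning stops.

Swap pivot arr[0] with arr[8] to place pivot at position 8: [26, 27, 9, 30, 23, 27, 27, 26, 34]
Pivot position: 8

After partitioning with pivot 34, the array becomes [26, 27, 9, 30, 23, 27, 27, 26, 34]. The pivot is placed at index 8. All elements to the left of the pivot are <= 34, and all elements to the right are > 34.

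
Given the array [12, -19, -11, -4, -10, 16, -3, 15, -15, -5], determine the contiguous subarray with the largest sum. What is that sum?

Using Kadane's algorithm on [12, -19, -11, -4, -10, 16, -3, 15, -15, -5]:

Scanning through the array:
Position 1 (value -19): max_ending_here = -7, max_so_far = 12
Position 2 (value -11): max_ending_here = -11, max_so_far = 12
Position 3 (value -4): max_ending_here = -4, max_so_far = 12
Position 4 (value -10): max_ending_here = -10, max_so_far = 12
Position 5 (value 16): max_ending_here = 16, max_so_far = 16
Position 6 (value -3): max_ending_here = 13, max_so_far = 16
Position 7 (value 15): max_ending_here = 28, max_so_far = 28
Position 8 (value -15): max_ending_here = 13, max_so_far = 28
Position 9 (value -5): max_ending_here = 8, max_so_far = 28

Maximum subarray: [16, -3, 15]
Maximum sum: 28

The maximum subarray is [16, -3, 15] with sum 28. This subarray runs from index 5 to index 7.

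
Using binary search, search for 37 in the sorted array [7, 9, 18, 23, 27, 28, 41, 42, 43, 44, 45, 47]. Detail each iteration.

Binary search for 37 in [7, 9, 18, 23, 27, 28, 41, 42, 43, 44, 45, 47]:

lo=0, hi=11, mid=5, arr[mid]=28 -> 28 < 37, search right half
lo=6, hi=11, mid=8, arr[mid]=43 -> 43 > 37, search left half
lo=6, hi=7, mid=6, arr[mid]=41 -> 41 > 37, search left half
lo=6 > hi=5, target 37 not found

Binary search determines that 37 is not in the array after 3 comparisons. The search space was exhausted without finding the target.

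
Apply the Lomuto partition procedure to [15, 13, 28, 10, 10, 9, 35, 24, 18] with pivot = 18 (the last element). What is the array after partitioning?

Lomuto partition with pivot = 18:

Initial array: [15, 13, 28, 10, 10, 9, 35, 24, 18]

arr[0]=15 <= 18: swap with position 0, array becomes [15, 13, 28, 10, 10, 9, 35, 24, 18]
arr[1]=13 <= 18: swap with position 1, array becomes [15, 13, 28, 10, 10, 9, 35, 24, 18]
arr[2]=28 > 18: no swap
arr[3]=10 <= 18: swap with position 2, array becomes [15, 13, 10, 28, 10, 9, 35, 24, 18]
arr[4]=10 <= 18: swap with position 3, array becomes [15, 13, 10, 10, 28, 9, 35, 24, 18]
arr[5]=9 <= 18: swap with position 4, array becomes [15, 13, 10, 10, 9, 28, 35, 24, 18]
arr[6]=35 > 18: no swap
arr[7]=24 > 18: no swap

Place pivot at position 5: [15, 13, 10, 10, 9, 18, 35, 24, 28]
Pivot position: 5

After partitioning with pivot 18, the array becomes [15, 13, 10, 10, 9, 18, 35, 24, 28]. The pivot is placed at index 5. All elements to the left of the pivot are <= 18, and all elements to the right are > 18.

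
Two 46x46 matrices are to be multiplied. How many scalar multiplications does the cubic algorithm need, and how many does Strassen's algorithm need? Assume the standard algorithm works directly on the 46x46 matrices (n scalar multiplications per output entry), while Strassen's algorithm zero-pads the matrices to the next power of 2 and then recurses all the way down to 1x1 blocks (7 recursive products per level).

Matrix multiplication for 46x46 matrices:

Strassen's algorithm requires power-of-2 dimensions. Pad 46x46 to 64x64 (next power of 2).

Standard algorithm: 46^3 = 97336 multiplications
Strassen's algorithm: 7^(log2(64)) = 7^6 = 117649 multiplications
Difference: 97336 - 117649 = -20313 (Strassen uses MORE here due to padding overhead — for small or just-over-power-of-2 n, padding can outweigh the per-level savings)

Standard: 97336 multiplications (46^3). Strassen: 117649 multiplications (7^6, after padding to 64x64). Strassen reduces 8 recursive multiplications to 7 at each level.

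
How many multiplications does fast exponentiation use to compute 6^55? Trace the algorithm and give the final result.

Computing 6^55 by squaring (build up from 6^1; each line after the first costs one multiplication):

6^1 = 6
6^2 = (6^1)^2 = 6^2 = 36
6^3 = 6 * 6^2 = 6 * 36 = 216
6^6 = (6^3)^2 = 216^2 = 46656
6^12 = (6^6)^2 = 46656^2 = 2176782336
6^13 = 6 * 6^12 = 6 * 2176782336 = 13060694016
6^26 = (6^13)^2 = 13060694016^2 = 170581728179578208256
6^27 = 6 * 6^26 = 6 * 170581728179578208256 = 1023490369077469249536
6^54 = (6^27)^2 = 1023490369077469249536^2 = 1047532535594334222593508922191671036215296
6^55 = 6 * 6^54 = 6 * 1047532535594334222593508922191671036215296 = 6285195213566005335561053533150026217291776

Result: 6285195213566005335561053533150026217291776
Multiplications needed: 9 (9 lines after 6^1)

6^55 = 6285195213566005335561053533150026217291776. Using exponentiation by squaring, this requires 9 multiplications. The key idea: if the exponent is even, square the half-power; if odd, multiply by the base once.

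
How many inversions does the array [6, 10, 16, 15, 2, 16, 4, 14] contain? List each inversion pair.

Finding inversions in [6, 10, 16, 15, 2, 16, 4, 14]:

(0, 4): arr[0]=6 > arr[4]=2
(0, 6): arr[0]=6 > arr[6]=4
(1, 4): arr[1]=10 > arr[4]=2
(1, 6): arr[1]=10 > arr[6]=4
(2, 3): arr[2]=16 > arr[3]=15
(2, 4): arr[2]=16 > arr[4]=2
(2, 6): arr[2]=16 > arr[6]=4
(2, 7): arr[2]=16 > arr[7]=14
(3, 4): arr[3]=15 > arr[4]=2
(3, 6): arr[3]=15 > arr[6]=4
(3, 7): arr[3]=15 > arr[7]=14
(5, 6): arr[5]=16 > arr[6]=4
(5, 7): arr[5]=16 > arr[7]=14

Total inversions: 13

The array has 13 inversion(s): (0,4), (0,6), (1,4), (1,6), (2,3), (2,4), (2,6), (2,7), (3,4), (3,6), (3,7), (5,6), (5,7). Each pair (i,j) satisfies i < j and arr[i] > arr[j].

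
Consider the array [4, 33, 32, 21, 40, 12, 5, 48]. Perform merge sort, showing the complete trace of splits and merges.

Merge sort trace:

Split: [4, 33, 32, 21, 40, 12, 5, 48] -> [4, 33, 32, 21] and [40, 12, 5, 48]
  Split: [4, 33, 32, 21] -> [4, 33] and [32, 21]
    Split: [4, 33] -> [4] and [33]
    Merge: [4] + [33] -> [4, 33]
    Split: [32, 21] -> [32] and [21]
    Merge: [32] + [21] -> [21, 32]
  Merge: [4, 33] + [21, 32] -> [4, 21, 32, 33]
  Split: [40, 12, 5, 48] -> [40, 12] and [5, 48]
    Split: [40, 12] -> [40] and [12]
    Merge: [40] + [12] -> [12, 40]
    Split: [5, 48] -> [5] and [48]
    Merge: [5] + [48] -> [5, 48]
  Merge: [12, 40] + [5, 48] -> [5, 12, 40, 48]
Merge: [4, 21, 32, 33] + [5, 12, 40, 48] -> [4, 5, 12, 21, 32, 33, 40, 48]

Final sorted array: [4, 5, 12, 21, 32, 33, 40, 48]

The merge sort proceeds by recursively splitting the array and merging sorted halves.
After all merges, the sorted array is [4, 5, 12, 21, 32, 33, 40, 48].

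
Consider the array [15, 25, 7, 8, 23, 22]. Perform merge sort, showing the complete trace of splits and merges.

Merge sort trace:

Split: [15, 25, 7, 8, 23, 22] -> [15, 25, 7] and [8, 23, 22]
  Split: [15, 25, 7] -> [15] and [25, 7]
    Split: [25, 7] -> [25] and [7]
    Merge: [25] + [7] -> [7, 25]
  Merge: [15] + [7, 25] -> [7, 15, 25]
  Split: [8, 23, 22] -> [8] and [23, 22]
    Split: [23, 22] -> [23] and [22]
    Merge: [23] + [22] -> [22, 23]
  Merge: [8] + [22, 23] -> [8, 22, 23]
Merge: [7, 15, 25] + [8, 22, 23] -> [7, 8, 15, 22, 23, 25]

Final sorted array: [7, 8, 15, 22, 23, 25]

The merge sort proceeds by recursively splitting the array and merging sorted halves.
After all merges, the sorted array is [7, 8, 15, 22, 23, 25].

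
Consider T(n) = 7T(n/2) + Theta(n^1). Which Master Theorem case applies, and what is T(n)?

Master Theorem for T(n) = 7T(n/2) + O(n^1):

a = 7, b = 2, c = 1
log_b(a) = log_2(7) = 2.8074

Case 1: c = 1 < log_2(7) = 2.8074
T(n) = O(n^(log_2 7))

For T(n) = 7T(n/2) + O(n^1): log_2(7) = 2.8074. This is Case 1 of the Master Theorem (c < log_b(a), work dominated by leaves), giving O(n^(log_2 7)).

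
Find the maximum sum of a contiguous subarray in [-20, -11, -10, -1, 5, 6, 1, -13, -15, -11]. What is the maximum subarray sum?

Using Kadane's algorithm on [-20, -11, -10, -1, 5, 6, 1, -13, -15, -11]:

Scanning through the array:
Position 1 (value -11): max_ending_here = -11, max_so_far = -11
Position 2 (value -10): max_ending_here = -10, max_so_far = -10
Position 3 (value -1): max_ending_here = -1, max_so_far = -1
Position 4 (value 5): max_ending_here = 5, max_so_far = 5
Position 5 (value 6): max_ending_here = 11, max_so_far = 11
Position 6 (value 1): max_ending_here = 12, max_so_far = 12
Position 7 (value -13): max_ending_here = -1, max_so_far = 12
Position 8 (value -15): max_ending_here = -15, max_so_far = 12
Position 9 (value -11): max_ending_here = -11, max_so_far = 12

Maximum subarray: [5, 6, 1]
Maximum sum: 12

The maximum subarray is [5, 6, 1] with sum 12. This subarray runs from index 4 to index 6.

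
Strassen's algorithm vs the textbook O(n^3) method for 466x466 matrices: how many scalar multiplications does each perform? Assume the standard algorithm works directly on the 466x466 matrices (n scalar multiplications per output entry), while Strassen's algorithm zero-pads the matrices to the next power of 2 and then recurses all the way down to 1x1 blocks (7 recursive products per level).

Matrix multiplication for 466x466 matrices:

Strassen's algorithm requires power-of-2 dimensions. Pad 466x466 to 512x512 (next power of 2).

Standard algorithm: 466^3 = 101194696 multiplications
Strassen's algorithm: 7^(log2(512)) = 7^9 = 40353607 multiplications
Savings: 101194696 - 40353607 = 60841089 multiplications

Standard: 101194696 multiplications (466^3). Strassen: 40353607 multiplications (7^9, after padding to 512x512). Strassen reduces 8 recursive multiplications to 7 at each level.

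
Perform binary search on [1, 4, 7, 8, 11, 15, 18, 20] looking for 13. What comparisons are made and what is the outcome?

Binary search for 13 in [1, 4, 7, 8, 11, 15, 18, 20]:

lo=0, hi=7, mid=3, arr[mid]=8 -> 8 < 13, search right half
lo=4, hi=7, mid=5, arr[mid]=15 -> 15 > 13, search left half
lo=4, hi=4, mid=4, arr[mid]=11 -> 11 < 13, search right half
lo=5 > hi=4, target 13 not found

Binary search determines that 13 is not in the array after 3 comparisons. The search space was exhausted without finding the target.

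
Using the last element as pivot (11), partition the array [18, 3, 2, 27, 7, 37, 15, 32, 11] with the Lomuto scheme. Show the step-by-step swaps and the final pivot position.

Lomuto partition with pivot = 11:

Initial array: [18, 3, 2, 27, 7, 37, 15, 32, 11]

arr[0]=18 > 11: no swap
arr[1]=3 <= 11: swap with position 0, array becomes [3, 18, 2, 27, 7, 37, 15, 32, 11]
arr[2]=2 <= 11: swap with position 1, array becomes [3, 2, 18, 27, 7, 37, 15, 32, 11]
arr[3]=27 > 11: no swap
arr[4]=7 <= 11: swap with position 2, array becomes [3, 2, 7, 27, 18, 37, 15, 32, 11]
arr[5]=37 > 11: no swap
arr[6]=15 > 11: no swap
arr[7]=32 > 11: no swap

Place pivot at position 3: [3, 2, 7, 11, 18, 37, 15, 32, 27]
Pivot position: 3

After partitioning with pivot 11, the array becomes [3, 2, 7, 11, 18, 37, 15, 32, 27]. The pivot is placed at index 3. All elements to the left of the pivot are <= 11, and all elements to the right are > 11.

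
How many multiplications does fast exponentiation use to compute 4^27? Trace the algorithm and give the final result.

Computing 4^27 by squaring (build up from 4^1; each line after the first costs one multiplication):

4^1 = 4
4^2 = (4^1)^2 = 4^2 = 16
4^3 = 4 * 4^2 = 4 * 16 = 64
4^6 = (4^3)^2 = 64^2 = 4096
4^12 = (4^6)^2 = 4096^2 = 16777216
4^13 = 4 * 4^12 = 4 * 16777216 = 67108864
4^26 = (4^13)^2 = 67108864^2 = 4503599627370496
4^27 = 4 * 4^26 = 4 * 4503599627370496 = 18014398509481984

Result: 18014398509481984
Multiplications needed: 7 (7 lines after 4^1)

4^27 = 18014398509481984. Using exponentiation by squaring, this requires 7 multiplications. The key idea: if the exponent is even, square the half-power; if odd, multiply by the base once.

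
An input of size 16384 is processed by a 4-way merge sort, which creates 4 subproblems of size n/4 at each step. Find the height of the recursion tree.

For divide and conquer with division factor 4:

Problem sizes at each level:
Level 0: 16384
Level 1: 4096
Level 2: 1024
Level 3: 256
Level 4: 64
Level 5: 16
Level 6: 4
Level 7: 1

The root is level 0 and the size-1 base case is level 7 (the tree spans levels 0 through 7, i.e. 8 levels counting the root), so the depth is the number of divisions: log_4(16384) = 7

The recursion tree depth is log_4(16384) = 7. At each level, the problem size is divided by 4, so it takes 7 divisions to reduce to a base case of size 1. The algorithm makes 4 recursive calls at each level.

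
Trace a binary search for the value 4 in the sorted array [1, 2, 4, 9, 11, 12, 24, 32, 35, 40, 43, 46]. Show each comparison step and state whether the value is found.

Binary search for 4 in [1, 2, 4, 9, 11, 12, 24, 32, 35, 40, 43, 46]:

lo=0, hi=11, mid=5, arr[mid]=12 -> 12 > 4, search left half
lo=0, hi=4, mid=2, arr[mid]=4 -> Found target at index 2!

Binary search finds 4 at index 2 after 2 comparisons. The search repeatedly halves the search space by comparing with the middle element.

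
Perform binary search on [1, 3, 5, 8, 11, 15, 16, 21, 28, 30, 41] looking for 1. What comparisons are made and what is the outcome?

Binary search for 1 in [1, 3, 5, 8, 11, 15, 16, 21, 28, 30, 41]:

lo=0, hi=10, mid=5, arr[mid]=15 -> 15 > 1, search left half
lo=0, hi=4, mid=2, arr[mid]=5 -> 5 > 1, search left half
lo=0, hi=1, mid=0, arr[mid]=1 -> Found target at index 0!

Binary search finds 1 at index 0 after 3 comparisons. The search repeatedly halves the search space by comparing with the middle element.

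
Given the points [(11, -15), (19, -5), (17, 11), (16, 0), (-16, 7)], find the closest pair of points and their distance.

Computing all pairwise distances among 5 points:

d((11, -15), (19, -5)) = 12.8062
d((11, -15), (17, 11)) = 26.6833
d((11, -15), (16, 0)) = 15.8114
d((11, -15), (-16, 7)) = 34.8281
d((19, -5), (17, 11)) = 16.1245
d((19, -5), (16, 0)) = 5.831 <-- minimum
d((19, -5), (-16, 7)) = 37.0
d((17, 11), (16, 0)) = 11.0454
d((17, 11), (-16, 7)) = 33.2415
d((16, 0), (-16, 7)) = 32.7567

Closest pair: (19, -5) and (16, 0) with distance 5.831

The closest pair is (19, -5) and (16, 0) with Euclidean distance 5.831. For 5 points, brute-force pairwise comparison is shown above. For large n, the divide-and-conquer algorithm (sort by x, recurse on halves, check the dividing strip) achieves O(n log n).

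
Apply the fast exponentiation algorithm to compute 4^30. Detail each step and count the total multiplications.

Computing 4^30 by squaring (build up from 4^1; each line after the first costs one multiplication):

4^1 = 4
4^2 = (4^1)^2 = 4^2 = 16
4^3 = 4 * 4^2 = 4 * 16 = 64
4^6 = (4^3)^2 = 64^2 = 4096
4^7 = 4 * 4^6 = 4 * 4096 = 16384
4^14 = (4^7)^2 = 16384^2 = 268435456
4^15 = 4 * 4^14 = 4 * 268435456 = 1073741824
4^30 = (4^15)^2 = 1073741824^2 = 1152921504606846976

Result: 1152921504606846976
Multiplications needed: 7 (7 lines after 4^1)

4^30 = 1152921504606846976. Using exponentiation by squaring, this requires 7 multiplications. The key idea: if the exponent is even, square the half-power; if odd, multiply by the base once.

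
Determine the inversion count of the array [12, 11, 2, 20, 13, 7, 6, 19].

Finding inversions in [12, 11, 2, 20, 13, 7, 6, 19]:

(0, 1): arr[0]=12 > arr[1]=11
(0, 2): arr[0]=12 > arr[2]=2
(0, 5): arr[0]=12 > arr[5]=7
(0, 6): arr[0]=12 > arr[6]=6
(1, 2): arr[1]=11 > arr[2]=2
(1, 5): arr[1]=11 > arr[5]=7
(1, 6): arr[1]=11 > arr[6]=6
(3, 4): arr[3]=20 > arr[4]=13
(3, 5): arr[3]=20 > arr[5]=7
(3, 6): arr[3]=20 > arr[6]=6
(3, 7): arr[3]=20 > arr[7]=19
(4, 5): arr[4]=13 > arr[5]=7
(4, 6): arr[4]=13 > arr[6]=6
(5, 6): arr[5]=7 > arr[6]=6

Total inversions: 14

The array has 14 inversion(s): (0,1), (0,2), (0,5), (0,6), (1,2), (1,5), (1,6), (3,4), (3,5), (3,6), (3,7), (4,5), (4,6), (5,6). Each pair (i,j) satisfies i < j and arr[i] > arr[j].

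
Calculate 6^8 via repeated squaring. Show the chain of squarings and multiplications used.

Computing 6^8 by squaring (build up from 6^1; each line after the first costs one multiplication):

6^1 = 6
6^2 = (6^1)^2 = 6^2 = 36
6^4 = (6^2)^2 = 36^2 = 1296
6^8 = (6^4)^2 = 1296^2 = 1679616

Result: 1679616
Multiplications needed: 3 (3 lines after 6^1)

6^8 = 1679616. Using exponentiation by squaring, this requires 3 multiplications. The key idea: if the exponent is even, square the half-power; if odd, multiply by the base once.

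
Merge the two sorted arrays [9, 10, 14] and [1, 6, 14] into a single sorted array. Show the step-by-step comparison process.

Merging process:

Compare 9 vs 1: take 1 from right. Merged: [1]
Compare 9 vs 6: take 6 from right. Merged: [1, 6]
Compare 9 vs 14: take 9 from left. Merged: [1, 6, 9]
Compare 10 vs 14: take 10 from left. Merged: [1, 6, 9, 10]
Compare 14 vs 14: take 14 from left. Merged: [1, 6, 9, 10, 14]
Append remaining from right: [14]. Merged: [1, 6, 9, 10, 14, 14]

Final merged array: [1, 6, 9, 10, 14, 14]
Total comparisons: 5

The merged array is [1, 6, 9, 10, 14, 14], requiring 5 comparisons. The merge step runs in O(n) time where n is the total number of elements.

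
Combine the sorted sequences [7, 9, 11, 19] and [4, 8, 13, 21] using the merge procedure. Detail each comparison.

Merging process:

Compare 7 vs 4: take 4 from right. Merged: [4]
Compare 7 vs 8: take 7 from left. Merged: [4, 7]
Compare 9 vs 8: take 8 from right. Merged: [4, 7, 8]
Compare 9 vs 13: take 9 from left. Merged: [4, 7, 8, 9]
Compare 11 vs 13: take 11 from left. Merged: [4, 7, 8, 9, 11]
Compare 19 vs 13: take 13 from right. Merged: [4, 7, 8, 9, 11, 13]
Compare 19 vs 21: take 19 from left. Merged: [4, 7, 8, 9, 11, 13, 19]
Append remaining from right: [21]. Merged: [4, 7, 8, 9, 11, 13, 19, 21]

Final merged array: [4, 7, 8, 9, 11, 13, 19, 21]
Total comparisons: 7

The merged array is [4, 7, 8, 9, 11, 13, 19, 21], requiring 7 comparisons. The merge step runs in O(n) time where n is the total number of elements.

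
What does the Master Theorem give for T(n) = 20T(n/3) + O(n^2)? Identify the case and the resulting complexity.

Master Theorem for T(n) = 20T(n/3) + O(n^2):

a = 20, b = 3, c = 2
log_b(a) = log_3(20) = 2.7268

Case 1: c = 2 < log_3(20) = 2.7268
T(n) = O(n^(log_3 20))

For T(n) = 20T(n/3) + O(n^2): log_3(20) = 2.7268. This is Case 1 of the Master Theorem (c < log_b(a), work dominated by leaves), giving O(n^(log_3 20)).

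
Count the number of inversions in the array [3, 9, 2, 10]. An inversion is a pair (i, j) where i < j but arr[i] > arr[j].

Finding inversions in [3, 9, 2, 10]:

(0, 2): arr[0]=3 > arr[2]=2
(1, 2): arr[1]=9 > arr[2]=2

Total inversions: 2

The array has 2 inversion(s): (0,2), (1,2). Each pair (i,j) satisfies i < j and arr[i] > arr[j].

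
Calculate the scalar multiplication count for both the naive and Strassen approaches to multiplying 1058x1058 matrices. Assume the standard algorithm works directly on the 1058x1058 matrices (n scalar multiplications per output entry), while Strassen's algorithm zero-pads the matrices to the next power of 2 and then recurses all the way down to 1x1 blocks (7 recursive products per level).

Matrix multiplication for 1058x1058 matrices:

Strassen's algorithm requires power-of-2 dimensions. Pad 1058x1058 to 2048x2048 (next power of 2).

Standard algorithm: 1058^3 = 1184287112 multiplications
Strassen's algorithm: 7^(log2(2048)) = 7^11 = 1977326743 multiplications
Difference: 1184287112 - 1977326743 = -793039631 (Strassen uses MORE here due to padding overhead — for small or just-over-power-of-2 n, padding can outweigh the per-level savings)

Standard: 1184287112 multiplications (1058^3). Strassen: 1977326743 multiplications (7^11, after padding to 2048x2048). Strassen reduces 8 recursive multiplications to 7 at each level.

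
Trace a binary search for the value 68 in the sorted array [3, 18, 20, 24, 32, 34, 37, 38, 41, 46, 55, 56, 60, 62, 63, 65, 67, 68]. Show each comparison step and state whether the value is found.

Binary search for 68 in [3, 18, 20, 24, 32, 34, 37, 38, 41, 46, 55, 56, 60, 62, 63, 65, 67, 68]:

lo=0, hi=17, mid=8, arr[mid]=41 -> 41 < 68, search right half
lo=9, hi=17, mid=13, arr[mid]=62 -> 62 < 68, search right half
lo=14, hi=17, mid=15, arr[mid]=65 -> 65 < 68, search right half
lo=16, hi=17, mid=16, arr[mid]=67 -> 67 < 68, search right half
lo=17, hi=17, mid=17, arr[mid]=68 -> Found target at index 17!

Binary search finds 68 at index 17 after 5 comparisons. The search repeatedly halves the search space by comparing with the middle element.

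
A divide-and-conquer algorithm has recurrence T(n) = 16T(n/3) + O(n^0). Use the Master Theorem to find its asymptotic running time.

Master Theorem for T(n) = 16T(n/3) + O(n^0):

a = 16, b = 3, c = 0
log_b(a) = log_3(16) = 2.5237

Case 1: c = 0 < log_3(16) = 2.5237
T(n) = O(n^(log_3 16))

For T(n) = 16T(n/3) + O(n^0): log_3(16) = 2.5237. This is Case 1 of the Master Theorem (c < log_b(a), work dominated by leaves), giving O(n^(log_3 16)).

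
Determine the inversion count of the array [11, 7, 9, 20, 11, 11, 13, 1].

Finding inversions in [11, 7, 9, 20, 11, 11, 13, 1]:

(0, 1): arr[0]=11 > arr[1]=7
(0, 2): arr[0]=11 > arr[2]=9
(0, 7): arr[0]=11 > arr[7]=1
(1, 7): arr[1]=7 > arr[7]=1
(2, 7): arr[2]=9 > arr[7]=1
(3, 4): arr[3]=20 > arr[4]=11
(3, 5): arr[3]=20 > arr[5]=11
(3, 6): arr[3]=20 > arr[6]=13
(3, 7): arr[3]=20 > arr[7]=1
(4, 7): arr[4]=11 > arr[7]=1
(5, 7): arr[5]=11 > arr[7]=1
(6, 7): arr[6]=13 > arr[7]=1

Total inversions: 12

The array has 12 inversion(s): (0,1), (0,2), (0,7), (1,7), (2,7), (3,4), (3,5), (3,6), (3,7), (4,7), (5,7), (6,7). Each pair (i,j) satisfies i < j and arr[i] > arr[j].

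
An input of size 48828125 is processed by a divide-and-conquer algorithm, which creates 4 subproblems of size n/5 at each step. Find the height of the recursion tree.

For divide and conquer with division factor 5:

Problem sizes at each level:
Level 0: 48828125
Level 1: 9765625
Level 2: 1953125
Level 3: 390625
Level 4: 78125
Level 5: 15625
Level 6: 3125
Level 7: 625
Level 8: 125
Level 9: 25
Level 10: 5
Level 11: 1

The root is level 0 and the size-1 base case is level 11 (the tree spans levels 0 through 11, i.e. 12 levels counting the root), so the depth is the number of divisions: log_5(48828125) = 11

The recursion tree depth is log_5(48828125) = 11. At each level, the problem size is divided by 5, so it takes 11 divisions to reduce to a base case of size 1. The algorithm makes 4 recursive calls at each level.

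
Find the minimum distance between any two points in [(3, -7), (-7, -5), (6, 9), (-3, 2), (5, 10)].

Computing all pairwise distances among 5 points:

d((3, -7), (-7, -5)) = 10.198
d((3, -7), (6, 9)) = 16.2788
d((3, -7), (-3, 2)) = 10.8167
d((3, -7), (5, 10)) = 17.1172
d((-7, -5), (6, 9)) = 19.105
d((-7, -5), (-3, 2)) = 8.0623
d((-7, -5), (5, 10)) = 19.2094
d((6, 9), (-3, 2)) = 11.4018
d((6, 9), (5, 10)) = 1.4142 <-- minimum
d((-3, 2), (5, 10)) = 11.3137

Closest pair: (6, 9) and (5, 10) with distance 1.4142

The closest pair is (6, 9) and (5, 10) with Euclidean distance 1.4142. For 5 points, brute-force pairwise comparison is shown above. For large n, the divide-and-conquer algorithm (sort by x, recurse on halves, check the dividing strip) achieves O(n log n).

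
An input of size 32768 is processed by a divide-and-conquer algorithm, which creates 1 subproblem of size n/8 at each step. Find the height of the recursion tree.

For divide and conquer with division factor 8:

Problem sizes at each level:
Level 0: 32768
Level 1: 4096
Level 2: 512
Level 3: 64
Level 4: 8
Level 5: 1

The root is level 0 and the size-1 base case is level 5 (the tree spans levels 0 through 5, i.e. 6 levels counting the root), so the depth is the number of divisions: log_8(32768) = 5

The recursion tree depth is log_8(32768) = 5. At each level, the problem size is divided by 8, so it takes 5 divisions to reduce to a base case of size 1. The algorithm makes 1 recursive call at each level.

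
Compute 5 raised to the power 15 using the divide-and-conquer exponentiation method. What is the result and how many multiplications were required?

Computing 5^15 by squaring (build up from 5^1; each line after the first costs one multiplication):

5^1 = 5
5^2 = (5^1)^2 = 5^2 = 25
5^3 = 5 * 5^2 = 5 * 25 = 125
5^6 = (5^3)^2 = 125^2 = 15625
5^7 = 5 * 5^6 = 5 * 15625 = 78125
5^14 = (5^7)^2 = 78125^2 = 6103515625
5^15 = 5 * 5^14 = 5 * 6103515625 = 30517578125

Result: 30517578125
Multiplications needed: 6 (6 lines after 5^1)

5^15 = 30517578125. Using exponentiation by squaring, this requires 6 multiplications. The key idea: if the exponent is even, square the half-power; if odd, multiply by the base once.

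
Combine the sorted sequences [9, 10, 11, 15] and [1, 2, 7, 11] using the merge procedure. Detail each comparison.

Merging process:

Compare 9 vs 1: take 1 from right. Merged: [1]
Compare 9 vs 2: take 2 from right. Merged: [1, 2]
Compare 9 vs 7: take 7 from right. Merged: [1, 2, 7]
Compare 9 vs 11: take 9 from left. Merged: [1, 2, 7, 9]
Compare 10 vs 11: take 10 from left. Merged: [1, 2, 7, 9, 10]
Compare 11 vs 11: take 11 from left. Merged: [1, 2, 7, 9, 10, 11]
Compare 15 vs 11: take 11 from right. Merged: [1, 2, 7, 9, 10, 11, 11]
Append remaining from left: [15]. Merged: [1, 2, 7, 9, 10, 11, 11, 15]

Final merged array: [1, 2, 7, 9, 10, 11, 11, 15]
Total comparisons: 7

The merged array is [1, 2, 7, 9, 10, 11, 11, 15], requiring 7 comparisons. The merge step runs in O(n) time where n is the total number of elements.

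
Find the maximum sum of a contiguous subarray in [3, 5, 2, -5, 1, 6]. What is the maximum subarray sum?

Using Kadane's algorithm on [3, 5, 2, -5, 1, 6]:

Scanning through the array:
Position 1 (value 5): max_ending_here = 8, max_so_far = 8
Position 2 (value 2): max_ending_here = 10, max_so_far = 10
Position 3 (value -5): max_ending_here = 5, max_so_far = 10
Position 4 (value 1): max_ending_here = 6, max_so_far = 10
Position 5 (value 6): max_ending_here = 12, max_so_far = 12

Maximum subarray: [3, 5, 2, -5, 1, 6]
Maximum sum: 12

The maximum subarray is [3, 5, 2, -5, 1, 6] with sum 12. This subarray runs from index 0 to index 5.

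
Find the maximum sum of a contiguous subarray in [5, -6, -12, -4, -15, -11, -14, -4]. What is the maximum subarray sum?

Using Kadane's algorithm on [5, -6, -12, -4, -15, -11, -14, -4]:

Scanning through the array:
Position 1 (value -6): max_ending_here = -1, max_so_far = 5
Position 2 (value -12): max_ending_here = -12, max_so_far = 5
Position 3 (value -4): max_ending_here = -4, max_so_far = 5
Position 4 (value -15): max_ending_here = -15, max_so_far = 5
Position 5 (value -11): max_ending_here = -11, max_so_far = 5
Position 6 (value -14): max_ending_here = -14, max_so_far = 5
Position 7 (value -4): max_ending_here = -4, max_so_far = 5

Maximum subarray: [5]
Maximum sum: 5

The maximum subarray is [5] with sum 5. This subarray runs from index 0 to index 0.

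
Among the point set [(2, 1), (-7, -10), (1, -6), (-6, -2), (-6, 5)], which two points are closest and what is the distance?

Computing all pairwise distances among 5 points:

d((2, 1), (-7, -10)) = 14.2127
d((2, 1), (1, -6)) = 7.0711
d((2, 1), (-6, -2)) = 8.544
d((2, 1), (-6, 5)) = 8.9443
d((-7, -10), (1, -6)) = 8.9443
d((-7, -10), (-6, -2)) = 8.0623
d((-7, -10), (-6, 5)) = 15.0333
d((1, -6), (-6, -2)) = 8.0623
d((1, -6), (-6, 5)) = 13.0384
d((-6, -2), (-6, 5)) = 7.0 <-- minimum

Closest pair: (-6, -2) and (-6, 5) with distance 7.0

The closest pair is (-6, -2) and (-6, 5) with Euclidean distance 7.0. For 5 points, brute-force pairwise comparison is shown above. For large n, the divide-and-conquer algorithm (sort by x, recurse on halves, check the dividing strip) achieves O(n log n).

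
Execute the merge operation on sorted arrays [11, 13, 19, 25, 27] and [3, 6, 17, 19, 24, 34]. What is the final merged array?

Merging process:

Compare 11 vs 3: take 3 from right. Merged: [3]
Compare 11 vs 6: take 6 from right. Merged: [3, 6]
Compare 11 vs 17: take 11 from left. Merged: [3, 6, 11]
Compare 13 vs 17: take 13 from left. Merged: [3, 6, 11, 13]
Compare 19 vs 17: take 17 from right. Merged: [3, 6, 11, 13, 17]
Compare 19 vs 19: take 19 from left. Merged: [3, 6, 11, 13, 17, 19]
Compare 25 vs 19: take 19 from right. Merged: [3, 6, 11, 13, 17, 19, 19]
Compare 25 vs 24: take 24 from right. Merged: [3, 6, 11, 13, 17, 19, 19, 24]
Compare 25 vs 34: take 25 from left. Merged: [3, 6, 11, 13, 17, 19, 19, 24, 25]
Compare 27 vs 34: take 27 from left. Merged: [3, 6, 11, 13, 17, 19, 19, 24, 25, 27]
Append remaining from right: [34]. Merged: [3, 6, 11, 13, 17, 19, 19, 24, 25, 27, 34]

Final merged array: [3, 6, 11, 13, 17, 19, 19, 24, 25, 27, 34]
Total comparisons: 10

The merged array is [3, 6, 11, 13, 17, 19, 19, 24, 25, 27, 34], requiring 10 comparisons. The merge step runs in O(n) time where n is the total number of elements.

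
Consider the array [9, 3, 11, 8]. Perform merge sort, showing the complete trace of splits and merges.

Merge sort trace:

Split: [9, 3, 11, 8] -> [9, 3] and [11, 8]
  Split: [9, 3] -> [9] and [3]
  Merge: [9] + [3] -> [3, 9]
  Split: [11, 8] -> [11] and [8]
  Merge: [11] + [8] -> [8, 11]
Merge: [3, 9] + [8, 11] -> [3, 8, 9, 11]

Final sorted array: [3, 8, 9, 11]

The merge sort proceeds by recursively splitting the array and merging sorted halves.
After all merges, the sorted array is [3, 8, 9, 11].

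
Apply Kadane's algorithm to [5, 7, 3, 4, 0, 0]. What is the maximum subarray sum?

Using Kadane's algorithm on [5, 7, 3, 4, 0, 0]:

Scanning through the array:
Position 1 (value 7): max_ending_here = 12, max_so_far = 12
Position 2 (value 3): max_ending_here = 15, max_so_far = 15
Position 3 (value 4): max_ending_here = 19, max_so_far = 19
Position 4 (value 0): max_ending_here = 19, max_so_far = 19
Position 5 (value 0): max_ending_here = 19, max_so_far = 19

Maximum subarray: [5, 7, 3, 4]
Maximum sum: 19

The maximum subarray is [5, 7, 3, 4] with sum 19. This subarray runs from index 0 to index 3.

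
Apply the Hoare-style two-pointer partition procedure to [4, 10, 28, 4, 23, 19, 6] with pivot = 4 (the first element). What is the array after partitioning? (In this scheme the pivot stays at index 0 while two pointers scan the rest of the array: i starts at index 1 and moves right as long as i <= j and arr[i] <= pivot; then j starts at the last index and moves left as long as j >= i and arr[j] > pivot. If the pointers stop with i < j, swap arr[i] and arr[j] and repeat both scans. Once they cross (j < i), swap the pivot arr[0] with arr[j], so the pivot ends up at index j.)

Hoare-style two-pointer partition with pivot = 4:

Initial array: [4, 10, 28, 4, 23, 19, 6]

Pointers start at i = 1, j = 6.
i stops at index 1 (arr[1]=10 > 4), j stops at index 3 (arr[3]=4 <= 4): swap arr[1] and arr[3], array becomes [4, 4, 28, 10, 23, 19, 6]
i ends at 2, j ends at 1: the pointers have crossed (j < i), so scanning stops.

Swap pivot arr[0] with arr[1] to place pivot at position 1: [4, 4, 28, 10, 23, 19, 6]
Pivot position: 1

After partitioning with pivot 4, the array becomes [4, 4, 28, 10, 23, 19, 6]. The pivot is placed at index 1. All elements to the left of the pivot are <= 4, and all elements to the right are > 4.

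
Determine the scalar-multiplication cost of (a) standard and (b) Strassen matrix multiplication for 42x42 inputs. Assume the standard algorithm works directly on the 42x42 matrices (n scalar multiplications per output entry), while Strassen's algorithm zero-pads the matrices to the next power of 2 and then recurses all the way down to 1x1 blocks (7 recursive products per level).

Matrix multiplication for 42x42 matrices:

Strassen's algorithm requires power-of-2 dimensions. Pad 42x42 to 64x64 (next power of 2).

Standard algorithm: 42^3 = 74088 multiplications
Strassen's algorithm: 7^(log2(64)) = 7^6 = 117649 multiplications
Difference: 74088 - 117649 = -43561 (Strassen uses MORE here due to padding overhead — for small or just-over-power-of-2 n, padding can outweigh the per-level savings)

Standard: 74088 multiplications (42^3). Strassen: 117649 multiplications (7^6, after padding to 64x64). Strassen reduces 8 recursive multiplications to 7 at each level.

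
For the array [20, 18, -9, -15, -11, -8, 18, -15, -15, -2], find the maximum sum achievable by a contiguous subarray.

Using Kadane's algorithm on [20, 18, -9, -15, -11, -8, 18, -15, -15, -2]:

Scanning through the array:
Position 1 (value 18): max_ending_here = 38, max_so_far = 38
Position 2 (value -9): max_ending_here = 29, max_so_far = 38
Position 3 (value -15): max_ending_here = 14, max_so_far = 38
Position 4 (value -11): max_ending_here = 3, max_so_far = 38
Position 5 (value -8): max_ending_here = -5, max_so_far = 38
Position 6 (value 18): max_ending_here = 18, max_so_far = 38
Position 7 (value -15): max_ending_here = 3, max_so_far = 38
Position 8 (value -15): max_ending_here = -12, max_so_far = 38
Position 9 (value -2): max_ending_here = -2, max_so_far = 38

Maximum subarray: [20, 18]
Maximum sum: 38

The maximum subarray is [20, 18] with sum 38. This subarray runs from index 0 to index 1.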